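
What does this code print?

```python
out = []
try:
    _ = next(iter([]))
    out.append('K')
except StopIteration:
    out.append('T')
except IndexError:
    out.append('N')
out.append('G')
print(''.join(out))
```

Execution trace: 'T' (except StopIteration) → 'G' (after the try/except). Output: TG

Answer: TG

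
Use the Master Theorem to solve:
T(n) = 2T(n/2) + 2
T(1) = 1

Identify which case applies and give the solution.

a=2, b=2, f(n)=2. log_2(2) = 1. Since c=0 < 1, Case 1 applies: T(n) = Θ(n^log_b(a)) = O(n).

Answer: O(n) - Case 1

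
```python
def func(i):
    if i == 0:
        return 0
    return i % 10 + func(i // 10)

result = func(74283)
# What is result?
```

Sum of digits of 74283: 3 + 8 + 2 + 4 + 7 = 24

Answer: 24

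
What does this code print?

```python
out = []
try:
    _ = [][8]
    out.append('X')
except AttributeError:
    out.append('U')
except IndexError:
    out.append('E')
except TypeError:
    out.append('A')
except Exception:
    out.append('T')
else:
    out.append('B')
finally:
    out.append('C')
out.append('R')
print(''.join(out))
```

Execution trace: 'E' (except IndexError) → 'C' (finally) → 'R' (after the try/except). Output: ECR

Answer: ECR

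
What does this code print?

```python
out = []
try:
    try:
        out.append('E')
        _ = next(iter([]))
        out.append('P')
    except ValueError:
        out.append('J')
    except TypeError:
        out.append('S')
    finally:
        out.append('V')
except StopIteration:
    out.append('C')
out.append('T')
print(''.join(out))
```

Execution trace: 'E' (try body) → 'V' (finally) → 'C' (outer except StopIteration) → 'T' (after the try/except). Output: EVCT

Answer: EVCT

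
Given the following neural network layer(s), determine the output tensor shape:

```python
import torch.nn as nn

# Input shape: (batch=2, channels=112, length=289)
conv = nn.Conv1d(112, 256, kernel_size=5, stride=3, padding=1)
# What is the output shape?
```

Input: (2, 112, 289) -> Output: (2, 256, 96)

Answer: (2, 256, 96)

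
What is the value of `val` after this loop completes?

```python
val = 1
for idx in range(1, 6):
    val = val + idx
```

Start at 1, add 1 through 5
`val` takes the values: 1 → 2 → 4 → 7 → 11 → 16

Answer: 16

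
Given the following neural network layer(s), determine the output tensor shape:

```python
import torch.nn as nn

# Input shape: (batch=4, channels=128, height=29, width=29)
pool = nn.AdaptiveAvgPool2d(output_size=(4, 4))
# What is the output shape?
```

Input: (4, 128, 29, 29) -> Output: (4, 128, 4, 4)

Answer: (4, 128, 4, 4)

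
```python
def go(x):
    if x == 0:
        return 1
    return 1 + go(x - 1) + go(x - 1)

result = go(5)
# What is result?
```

go(x) = 1 + 2·go(x-1), go(0)=1. Closed form: (1+1)·2^5 - 1 = 63.

Answer: 63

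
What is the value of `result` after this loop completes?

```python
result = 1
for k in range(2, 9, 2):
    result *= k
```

Product of even numbers 2 to 8
`result` takes the values: 1 → 2 → 8 → 48 → 384

Answer: 384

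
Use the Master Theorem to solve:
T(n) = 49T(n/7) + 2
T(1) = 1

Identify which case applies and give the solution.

a=49, b=7, f(n)=2. log_7(49) = 2. Since c=0 < 2, Case 1 applies: T(n) = Θ(n^log_b(a)) = O(n^2).

Answer: O(n^2) - Case 1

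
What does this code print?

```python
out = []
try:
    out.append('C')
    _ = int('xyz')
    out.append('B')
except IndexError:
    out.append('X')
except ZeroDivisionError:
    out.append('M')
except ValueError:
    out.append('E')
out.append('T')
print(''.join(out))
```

Execution trace: 'C' (try body) → 'E' (except ValueError) → 'T' (after the try/except). Output: CET

Answer: CET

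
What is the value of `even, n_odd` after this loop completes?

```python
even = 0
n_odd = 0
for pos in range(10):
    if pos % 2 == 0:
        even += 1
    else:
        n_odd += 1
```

Count evens and odds in range(10)
`even, n_odd` takes the values: (0, 0) → (1, 0) → (1, 1) → (2, 1) → (2, 2) → (3, 2) → (3, 3) → (4, 3) → (4, 4) → (5, 4) → (5, 5)

Answer: 5, 5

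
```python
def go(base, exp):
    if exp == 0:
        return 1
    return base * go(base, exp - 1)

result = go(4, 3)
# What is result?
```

go(4, 3) = 4 * 4 * 4 = 64

Answer: 64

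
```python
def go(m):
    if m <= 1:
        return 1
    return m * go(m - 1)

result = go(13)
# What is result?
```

go(13) = 13 * 12 * 11 * 10 * 9 * 8 * 7 * 6 * 5 * 4 * 3 * 2 * 1 = 6227020800

Answer: 6227020800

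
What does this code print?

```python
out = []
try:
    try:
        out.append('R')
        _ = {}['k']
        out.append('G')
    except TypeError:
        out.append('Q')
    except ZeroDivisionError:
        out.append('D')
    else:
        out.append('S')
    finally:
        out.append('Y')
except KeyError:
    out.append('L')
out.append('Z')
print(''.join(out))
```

Execution trace: 'R' (try body) → 'Y' (finally) → 'L' (outer except KeyError) → 'Z' (after the try/except). Output: RYLZ

Answer: RYLZ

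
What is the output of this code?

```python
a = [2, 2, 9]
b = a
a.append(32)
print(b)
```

Key concept: basic list aliasing.
Step by step:
`a = [2, 2, 9]` → a = [2, 2, 9]
`b = a` → b = [2, 2, 9] (same object as a)
`a.append(32)` → a = [2, 2, 9, 32] (same object as b); b = [2, 2, 9, 32] (same object as a)
`print(b)` → prints [2, 2, 9, 32]

Answer: [2, 2, 9, 32]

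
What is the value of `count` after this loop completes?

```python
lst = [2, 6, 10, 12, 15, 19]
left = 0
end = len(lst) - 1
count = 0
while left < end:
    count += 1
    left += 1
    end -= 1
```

Iterations until pointers meet (list length 6)
`count` takes the values: 0 → 1 → 2 → 3

Answer: 3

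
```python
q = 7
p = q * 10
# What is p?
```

Trace:
`q = 7` → q = 7
`p = q * 10` → p = 70
So p = 70

Answer: 70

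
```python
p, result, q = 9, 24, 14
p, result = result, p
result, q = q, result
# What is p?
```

Trace:
`p, result, q = 9, 24, 14` → p = 9; result = 24; q = 14
`p, result = result, p` → p = 24; result = 9
`result, q = q, result` → result = 14; q = 9
So p = 24

Answer: 24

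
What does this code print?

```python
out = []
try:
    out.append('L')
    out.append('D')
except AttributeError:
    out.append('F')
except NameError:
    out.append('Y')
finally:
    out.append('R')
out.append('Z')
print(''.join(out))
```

Execution trace: 'L' (try body) → 'D' (try body, no exception) → 'R' (finally) → 'Z' (after the try/except). Output: LDRZ

Answer: LDRZ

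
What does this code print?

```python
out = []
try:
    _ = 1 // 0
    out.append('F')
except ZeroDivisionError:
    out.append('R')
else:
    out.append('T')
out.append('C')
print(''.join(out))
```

Execution trace: 'R' (except ZeroDivisionError) → 'C' (after the try/except). Output: RC

Answer: RC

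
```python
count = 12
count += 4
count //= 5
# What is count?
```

Trace:
`count = 12` → count = 12
`count += 4` → count = 16
`count //= 5` → count = 3
So count = 3

Answer: 3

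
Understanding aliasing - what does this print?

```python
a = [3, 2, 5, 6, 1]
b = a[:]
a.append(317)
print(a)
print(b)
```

Key concept: slice [:] creates copy.
Step by step:
`a = [3, 2, 5, 6, 1]` → a = [3, 2, 5, 6, 1]
`b = a[:]` → b = [3, 2, 5, 6, 1]
`a.append(317)` → a = [3, 2, 5, 6, 1, 317]
`print(a)` → prints [3, 2, 5, 6, 1, 317]
`print(b)` → prints [3, 2, 5, 6, 1]

Answer:
[3, 2, 5, 6, 1, 317]
[3, 2, 5, 6, 1]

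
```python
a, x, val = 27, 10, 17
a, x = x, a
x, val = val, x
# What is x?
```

Trace:
`a, x, val = 27, 10, 17` → a = 27; x = 10; val = 17
`a, x = x, a` → a = 10; x = 27
`x, val = val, x` → x = 17; val = 27
So x = 17

Answer: 17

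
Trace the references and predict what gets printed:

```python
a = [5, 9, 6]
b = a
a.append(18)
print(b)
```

Key concept: basic list aliasing.
Step by step:
`a = [5, 9, 6]` → a = [5, 9, 6]
`b = a` → b = [5, 9, 6] (same object as a)
`a.append(18)` → a = [5, 9, 6, 18] (same object as b); b = [5, 9, 6, 18] (same object as a)
`print(b)` → prints [5, 9, 6, 18]

Answer: [5, 9, 6, 18]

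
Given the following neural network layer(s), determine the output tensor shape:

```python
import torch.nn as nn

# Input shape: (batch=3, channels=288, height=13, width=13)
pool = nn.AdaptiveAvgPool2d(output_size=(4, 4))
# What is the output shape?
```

Input: (3, 288, 13, 13) -> Output: (3, 288, 4, 4)

Answer: (3, 288, 4, 4)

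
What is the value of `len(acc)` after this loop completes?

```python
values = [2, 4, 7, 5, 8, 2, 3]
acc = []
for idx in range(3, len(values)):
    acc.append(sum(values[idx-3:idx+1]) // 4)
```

Number of 4-element averages
`acc` takes the values: [] → [4] → [4, 6] → [4, 6, 5] → [4, 6, 5, 4]
So `len(acc)` = 4

Answer: 4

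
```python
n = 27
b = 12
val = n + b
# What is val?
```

Trace:
`n = 27` → n = 27
`b = 12` → b = 12
`val = n + b` → val = 39
So val = 39

Answer: 39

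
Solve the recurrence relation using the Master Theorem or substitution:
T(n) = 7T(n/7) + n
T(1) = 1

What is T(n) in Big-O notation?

By Master Theorem: a=7, b=7, f(n)=n. Since log_7(7) = 1 and f(n) = Θ(n^1), Case 2 applies. T(n) = O(n log n).

Answer: O(n log n)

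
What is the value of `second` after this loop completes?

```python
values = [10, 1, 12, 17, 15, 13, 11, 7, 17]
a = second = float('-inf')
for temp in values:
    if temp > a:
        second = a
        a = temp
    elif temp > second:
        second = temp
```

Second largest (with repeats) in [10, 1, 12, 17, 15, 13, 11, 7, 17]
`second` takes the values: -inf → 1 → 10 → 12 → 15 → 17

Answer: 17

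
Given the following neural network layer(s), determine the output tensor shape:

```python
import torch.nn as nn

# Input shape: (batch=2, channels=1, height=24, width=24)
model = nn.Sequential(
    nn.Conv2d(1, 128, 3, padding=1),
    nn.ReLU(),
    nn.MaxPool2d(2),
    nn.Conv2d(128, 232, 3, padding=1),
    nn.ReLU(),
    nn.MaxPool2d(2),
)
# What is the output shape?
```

Input: (2, 1, 24, 24) -> after first Conv2d: (2, 128, 24, 24) -> after first MaxPool2d: (2, 128, 12, 12) -> after second Conv2d: (2, 232, 12, 12) -> Output: (2, 232, 6, 6)

Answer: (2, 232, 6, 6)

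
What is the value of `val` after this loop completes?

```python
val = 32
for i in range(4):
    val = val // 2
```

Halve 4 times: 32 // 2^4 = 2
`val` takes the values: 32 → 16 → 8 → 4 → 2

Answer: 2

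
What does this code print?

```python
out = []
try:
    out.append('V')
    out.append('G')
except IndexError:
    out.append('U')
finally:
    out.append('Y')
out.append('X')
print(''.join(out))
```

Execution trace: 'V' (try body) → 'G' (try body, no exception) → 'Y' (finally) → 'X' (after the try/except). Output: VGYX

Answer: VGYX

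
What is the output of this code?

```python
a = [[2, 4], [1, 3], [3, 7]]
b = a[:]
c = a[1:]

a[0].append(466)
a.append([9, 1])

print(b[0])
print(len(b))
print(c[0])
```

Key concept: slice with nested mutation.
Step by step:
`a = [[2, 4], [1, 3], [3, 7]]` → a = [[2, 4], [1, 3], [3, 7]]
`b = a[:]` → b = [[2, 4], [1, 3], [3, 7]]
`c = a[1:]` → c = [[1, 3], [3, 7]]
`a[0].append(466)` → a = [[2, 4, 466], [1, 3], [3, 7]]; b = [[2, 4, 466], [1, 3], [3, 7]]
`a.append([9, 1])` → a = [[2, 4, 466], [1, 3], [3, 7], [9, 1]]
`print(b[0])` → prints [2, 4, 466]
`print(len(b))` → prints 3
`print(c[0])` → prints [1, 3]

Answer:
[2, 4, 466]
3
[1, 3]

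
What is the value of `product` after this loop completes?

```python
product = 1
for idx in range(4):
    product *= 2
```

2^4 = 16
`product` takes the values: 1 → 2 → 4 → 8 → 16

Answer: 16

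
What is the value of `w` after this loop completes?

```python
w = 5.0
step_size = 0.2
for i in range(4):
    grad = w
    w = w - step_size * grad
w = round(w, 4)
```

Gradient descent: w = 5.0 * (1 - 0.2)^4
`w` takes the values: 5.0 → 4.0 → 3.2 → 2.56 → 2.048

Answer: 2.048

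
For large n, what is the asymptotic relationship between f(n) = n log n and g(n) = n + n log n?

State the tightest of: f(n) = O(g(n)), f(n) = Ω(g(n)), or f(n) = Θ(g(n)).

n log n vs n + n log n: f(n) = Θ(g(n)) — they are asymptotically equivalent (the n term is dominated).

Answer: f(n) = Θ(g(n)) — they are asymptotically equivalent (the n term is dominated).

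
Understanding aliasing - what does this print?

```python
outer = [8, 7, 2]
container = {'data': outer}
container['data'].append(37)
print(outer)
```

Key concept: dict holds reference to list.
Step by step:
`outer = [8, 7, 2]` → outer = [8, 7, 2]
`container = {'data': outer}` → container = {'data': [8, 7, 2]}
`container['data'].append(37)` → outer = [8, 7, 2, 37]; container = {'data': [8, 7, 2, 37]}
`print(outer)` → prints [8, 7, 2, 37]

Answer: [8, 7, 2, 37]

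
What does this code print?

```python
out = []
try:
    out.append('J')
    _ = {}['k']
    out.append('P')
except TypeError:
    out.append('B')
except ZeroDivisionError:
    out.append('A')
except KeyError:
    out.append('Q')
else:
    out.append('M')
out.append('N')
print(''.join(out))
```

Execution trace: 'J' (try body) → 'Q' (except KeyError) → 'N' (after the try/except). Output: JQN

Answer: JQN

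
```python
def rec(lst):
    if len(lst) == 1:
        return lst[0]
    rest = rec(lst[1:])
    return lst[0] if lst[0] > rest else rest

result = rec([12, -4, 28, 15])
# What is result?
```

Recursive max over [12, -4, 28, 15] = 28

Answer: 28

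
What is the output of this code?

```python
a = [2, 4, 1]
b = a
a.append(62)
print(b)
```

Key concept: basic list aliasing.
Step by step:
`a = [2, 4, 1]` → a = [2, 4, 1]
`b = a` → b = [2, 4, 1] (same object as a)
`a.append(62)` → a = [2, 4, 1, 62] (same object as b); b = [2, 4, 1, 62] (same object as a)
`print(b)` → prints [2, 4, 1, 62]

Answer: [2, 4, 1, 62]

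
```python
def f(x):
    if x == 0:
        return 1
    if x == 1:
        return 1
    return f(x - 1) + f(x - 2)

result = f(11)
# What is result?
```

Build up from base cases: f(0)=1, f(1)=1, f(2)=2, f(3)=3, f(4)=5, f(5)=8, f(6)=13, ..., f(11)=144

Answer: 144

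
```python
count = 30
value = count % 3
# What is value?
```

Trace:
`count = 30` → count = 30
`value = count % 3` → value = 0
So value = 0

Answer: 0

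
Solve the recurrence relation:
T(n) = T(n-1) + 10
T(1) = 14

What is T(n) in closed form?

Unrolling: T(n) = T(1) + 10·(n-1) = 14 + 10(n-1) = 10n + 4.

Answer: T(n) = 10n + 4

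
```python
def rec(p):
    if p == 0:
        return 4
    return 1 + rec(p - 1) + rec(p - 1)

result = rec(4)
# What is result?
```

rec(p) = 1 + 2·rec(p-1), rec(0)=4. Closed form: (4+1)·2^4 - 1 = 79.

Answer: 79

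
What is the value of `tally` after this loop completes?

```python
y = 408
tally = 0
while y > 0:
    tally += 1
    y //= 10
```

Count digits by repeated division by 10
`tally` takes the values: 0 → 1 → 2 → 3

Answer: 3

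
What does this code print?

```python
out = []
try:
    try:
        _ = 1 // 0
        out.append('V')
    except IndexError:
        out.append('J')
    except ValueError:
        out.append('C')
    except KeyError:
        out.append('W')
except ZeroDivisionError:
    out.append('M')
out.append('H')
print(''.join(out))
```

Execution trace: 'M' (outer except ZeroDivisionError) → 'H' (after the try/except). Output: MH

Answer: MH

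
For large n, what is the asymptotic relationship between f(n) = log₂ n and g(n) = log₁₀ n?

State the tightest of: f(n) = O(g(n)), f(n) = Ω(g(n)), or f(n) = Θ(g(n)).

log₂ n vs log₁₀ n: f(n) = Θ(g(n)) — they are asymptotically equivalent (log bases differ by a constant factor).

Answer: f(n) = Θ(g(n)) — they are asymptotically equivalent (log bases differ by a constant factor).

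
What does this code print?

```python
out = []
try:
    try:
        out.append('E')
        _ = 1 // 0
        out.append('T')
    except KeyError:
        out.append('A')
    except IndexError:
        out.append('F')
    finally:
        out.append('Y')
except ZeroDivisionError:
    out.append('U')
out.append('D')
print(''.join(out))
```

Execution trace: 'E' (try body) → 'Y' (finally) → 'U' (outer except ZeroDivisionError) → 'D' (after the try/except). Output: EYUD

Answer: EYUD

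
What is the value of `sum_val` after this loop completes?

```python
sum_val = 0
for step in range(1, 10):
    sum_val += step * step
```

Sum of squares 1² to 9² = 285
`sum_val` takes the values: 0 → 1 → 5 → 14 → 30 → 55 → 91 → 140 → 204 → 285

Answer: 285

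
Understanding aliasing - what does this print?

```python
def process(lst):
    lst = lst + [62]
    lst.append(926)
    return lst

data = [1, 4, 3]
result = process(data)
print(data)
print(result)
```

Key concept: rebinding parameter vs mutation.
Step by step:
`data = [1, 4, 3]` → data = [1, 4, 3]
`result = process(data)` → result = [1, 4, 3, 62, 926]
`print(data)` → prints [1, 4, 3]
`print(result)` → prints [1, 4, 3, 62, 926]

Answer:
[1, 4, 3]
[1, 4, 3, 62, 926]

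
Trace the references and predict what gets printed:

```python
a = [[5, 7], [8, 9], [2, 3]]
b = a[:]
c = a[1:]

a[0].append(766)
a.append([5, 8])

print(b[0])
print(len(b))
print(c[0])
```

Key concept: slice with nested mutation.
Step by step:
`a = [[5, 7], [8, 9], [2, 3]]` → a = [[5, 7], [8, 9], [2, 3]]
`b = a[:]` → b = [[5, 7], [8, 9], [2, 3]]
`c = a[1:]` → c = [[8, 9], [2, 3]]
`a[0].append(766)` → a = [[5, 7, 766], [8, 9], [2, 3]]; b = [[5, 7, 766], [8, 9], [2, 3]]
`a.append([5, 8])` → a = [[5, 7, 766], [8, 9], [2, 3], [5, 8]]
`print(b[0])` → prints [5, 7, 766]
`print(len(b))` → prints 3
`print(c[0])` → prints [8, 9]

Answer:
[5, 7, 766]
3
[8, 9]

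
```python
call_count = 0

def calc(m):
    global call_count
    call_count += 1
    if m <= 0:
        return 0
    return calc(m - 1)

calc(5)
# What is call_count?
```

Linear recursion stepping by 1: 6 calls from m=5 down to ≤0.

Answer: 6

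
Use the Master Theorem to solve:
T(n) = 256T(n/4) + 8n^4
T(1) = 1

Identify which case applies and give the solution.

a=256, b=4, f(n)=8n^4. log_4(256) = 4. Since c=4 = 4, Case 2 applies: T(n) = Θ(n^log_b(a) · log n) = O(n^4 log n).

Answer: O(n^4 log n) - Case 2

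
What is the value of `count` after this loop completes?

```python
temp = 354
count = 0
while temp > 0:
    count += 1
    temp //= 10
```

Count digits by repeated division by 10
`count` takes the values: 0 → 1 → 2 → 3

Answer: 3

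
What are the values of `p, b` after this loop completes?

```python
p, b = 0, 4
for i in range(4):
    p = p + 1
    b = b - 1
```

p goes 0→4, b goes 4→0
`p, b` takes the values: (0, 4) → (1, 4) → (1, 3) → (2, 3) → (2, 2) → (3, 2) → (3, 1) → (4, 1) → (4, 0)

Answer: 4, 0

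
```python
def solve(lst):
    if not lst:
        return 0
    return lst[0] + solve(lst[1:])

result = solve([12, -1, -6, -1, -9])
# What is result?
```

12 + (-1) + (-6) + (-1) + (-9) + 0 = -5

Answer: -5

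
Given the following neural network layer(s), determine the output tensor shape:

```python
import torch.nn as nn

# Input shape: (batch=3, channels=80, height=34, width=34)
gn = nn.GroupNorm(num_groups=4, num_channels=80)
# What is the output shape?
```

Input: (3, 80, 34, 34) -> Output: (3, 80, 34, 34)

Answer: (3, 80, 34, 34)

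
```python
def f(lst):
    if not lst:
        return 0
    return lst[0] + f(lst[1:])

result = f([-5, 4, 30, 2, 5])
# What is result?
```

(-5) + 4 + 30 + 2 + 5 + 0 = 36

Answer: 36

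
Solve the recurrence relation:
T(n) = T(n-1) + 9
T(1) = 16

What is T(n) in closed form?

Unrolling: T(n) = T(1) + 9·(n-1) = 16 + 9(n-1) = 9n + 7.

Answer: T(n) = 9n + 7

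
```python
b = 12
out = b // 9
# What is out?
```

Trace:
`b = 12` → b = 12
`out = b // 9` → out = 1
So out = 1

Answer: 1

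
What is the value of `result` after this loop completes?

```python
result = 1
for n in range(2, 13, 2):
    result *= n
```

Product of even numbers 2 to 12
`result` takes the values: 1 → 2 → 8 → 48 → 384 → 3840 → 46080

Answer: 46080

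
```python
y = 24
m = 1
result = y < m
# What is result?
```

Trace:
`y = 24` → y = 24
`m = 1` → m = 1
`result = y < m` → result = False
So result = False

Answer: False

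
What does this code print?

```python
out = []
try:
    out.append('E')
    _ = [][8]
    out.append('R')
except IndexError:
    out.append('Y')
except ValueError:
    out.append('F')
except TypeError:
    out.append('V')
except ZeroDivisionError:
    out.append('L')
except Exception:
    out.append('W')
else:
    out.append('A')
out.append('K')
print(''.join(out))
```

Execution trace: 'E' (try body) → 'Y' (except IndexError) → 'K' (after the try/except). Output: EYK

Answer: EYK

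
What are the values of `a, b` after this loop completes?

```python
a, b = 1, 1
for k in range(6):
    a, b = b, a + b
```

Fibonacci: after 6 iterations
`a, b` takes the values: (1, 1) → (1, 2) → (2, 3) → (3, 5) → (5, 8) → (8, 13) → (13, 21)

Answer: 13, 21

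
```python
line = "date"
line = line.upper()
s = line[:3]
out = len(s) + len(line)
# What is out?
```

Trace:
`line = "date"` → line = 'date'
`line = line.upper()` → line = 'DATE'
`s = line[:3]` → s = 'DAT'
`out = len(s) + len(line)` → out = 7
So out = 7

Answer: 7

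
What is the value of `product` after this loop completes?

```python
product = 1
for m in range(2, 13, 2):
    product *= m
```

Product of even numbers 2 to 12
`product` takes the values: 1 → 2 → 8 → 48 → 384 → 3840 → 46080

Answer: 46080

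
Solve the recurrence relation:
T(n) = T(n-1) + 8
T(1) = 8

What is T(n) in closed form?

Unrolling: T(n) = T(1) + 8·(n-1) = 8 + 8(n-1) = 8n.

Answer: T(n) = 8n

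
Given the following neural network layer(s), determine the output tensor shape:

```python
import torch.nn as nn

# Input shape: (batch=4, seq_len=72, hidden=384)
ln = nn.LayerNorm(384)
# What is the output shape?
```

Input: (4, 72, 384) -> Output: (4, 72, 384)

Answer: (4, 72, 384)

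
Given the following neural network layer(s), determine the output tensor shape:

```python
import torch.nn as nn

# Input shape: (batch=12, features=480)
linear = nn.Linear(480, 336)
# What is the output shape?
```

Input: (12, 480) -> Output: (12, 336)

Answer: (12, 336)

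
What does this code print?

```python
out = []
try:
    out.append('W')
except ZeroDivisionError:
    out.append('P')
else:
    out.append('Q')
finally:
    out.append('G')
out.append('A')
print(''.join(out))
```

Execution trace: 'W' (try body, no exception) → 'Q' (else) → 'G' (finally) → 'A' (after the try/except). Output: WQGA

Answer: WQGA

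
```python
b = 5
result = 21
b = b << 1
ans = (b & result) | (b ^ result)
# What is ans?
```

Trace:
`b = 5` → b = 5
`result = 21` → result = 21
`b = b << 1` → b = 10
`ans = (b & result) | (b ^ result)` → ans = 31
So ans = 31

Answer: 31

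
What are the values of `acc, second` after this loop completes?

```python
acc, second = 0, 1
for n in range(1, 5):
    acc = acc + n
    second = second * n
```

Sum and factorial of 1 to 4
`acc, second` takes the values: (0, 1) → (1, 1) → (3, 1) → (3, 2) → (6, 2) → (6, 6) → (10, 6) → (10, 24)

Answer: 10, 24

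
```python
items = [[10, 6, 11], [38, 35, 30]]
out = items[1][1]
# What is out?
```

Trace:
`items = [[10, 6, 11], [38, 35, 30]]` → items = [[10, 6, 11], [38, 35, 30]]
`out = items[1][1]` → out = 35
So out = 35

Answer: 35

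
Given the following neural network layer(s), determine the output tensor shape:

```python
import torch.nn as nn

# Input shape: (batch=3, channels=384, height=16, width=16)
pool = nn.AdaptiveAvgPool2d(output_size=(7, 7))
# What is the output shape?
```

Input: (3, 384, 16, 16) -> Output: (3, 384, 7, 7)

Answer: (3, 384, 7, 7)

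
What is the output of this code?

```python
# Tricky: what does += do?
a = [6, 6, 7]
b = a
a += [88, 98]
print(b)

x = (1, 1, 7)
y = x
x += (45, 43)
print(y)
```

Key concept: += behavior differs for mutable vs immutable.
Step by step:
`a = [6, 6, 7]` → a = [6, 6, 7]
`b = a` → b = [6, 6, 7] (same object as a)
`a += [88, 98]` → a = [6, 6, 7, 88, 98] (same object as b); b = [6, 6, 7, 88, 98] (same object as a)
`print(b)` → prints [6, 6, 7, 88, 98]
`x = (1, 1, 7)` → x = (1, 1, 7)
`y = x` → y = (1, 1, 7)
`x += (45, 43)` → x = (1, 1, 7, 45, 43)
`print(y)` → prints (1, 1, 7)

Answer:
[6, 6, 7, 88, 98]
(1, 1, 7)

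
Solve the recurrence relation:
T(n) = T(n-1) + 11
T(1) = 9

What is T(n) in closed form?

Unrolling: T(n) = T(1) + 11·(n-1) = 9 + 11(n-1) = 11n - 2.

Answer: T(n) = 11n - 2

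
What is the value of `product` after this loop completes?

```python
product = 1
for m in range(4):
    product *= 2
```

2^4 = 16
`product` takes the values: 1 → 2 → 4 → 8 → 16

Answer: 16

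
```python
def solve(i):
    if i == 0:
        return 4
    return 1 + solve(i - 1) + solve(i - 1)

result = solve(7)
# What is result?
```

solve(i) = 1 + 2·solve(i-1), solve(0)=4. Closed form: (4+1)·2^7 - 1 = 639.

Answer: 639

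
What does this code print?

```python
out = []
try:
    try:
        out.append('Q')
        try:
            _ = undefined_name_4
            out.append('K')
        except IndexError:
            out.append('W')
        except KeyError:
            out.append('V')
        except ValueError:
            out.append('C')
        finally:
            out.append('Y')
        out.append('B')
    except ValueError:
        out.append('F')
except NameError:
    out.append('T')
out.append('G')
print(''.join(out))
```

Execution trace: 'Q' (try body) → 'Y' (inner finally) → 'T' (outer except NameError) → 'G' (after the try/except). Output: QYTG

Answer: QYTG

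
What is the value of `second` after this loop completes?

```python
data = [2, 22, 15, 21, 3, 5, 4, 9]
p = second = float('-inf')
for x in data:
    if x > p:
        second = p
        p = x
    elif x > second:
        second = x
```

Second largest (with repeats) in [2, 22, 15, 21, 3, 5, 4, 9]
`second` takes the values: -inf → 2 → 15 → 21

Answer: 21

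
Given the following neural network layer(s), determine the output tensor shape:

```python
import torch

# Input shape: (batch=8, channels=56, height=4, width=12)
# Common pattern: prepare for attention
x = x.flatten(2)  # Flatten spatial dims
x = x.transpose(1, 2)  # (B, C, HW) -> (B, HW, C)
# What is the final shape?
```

Input: (8, 56, 4, 12) -> after flatten(2): (8, 56, 48) -> Output: (8, 48, 56)

Answer: (8, 48, 56)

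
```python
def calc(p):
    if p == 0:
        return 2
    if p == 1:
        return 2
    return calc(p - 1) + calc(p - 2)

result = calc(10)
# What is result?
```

Build up from base cases: calc(0)=2, calc(1)=2, calc(2)=4, calc(3)=6, calc(4)=10, calc(5)=16, calc(6)=26, ..., calc(10)=178

Answer: 178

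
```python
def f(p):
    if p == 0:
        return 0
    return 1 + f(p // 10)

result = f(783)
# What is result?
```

Count of digits of 783: 3

Answer: 3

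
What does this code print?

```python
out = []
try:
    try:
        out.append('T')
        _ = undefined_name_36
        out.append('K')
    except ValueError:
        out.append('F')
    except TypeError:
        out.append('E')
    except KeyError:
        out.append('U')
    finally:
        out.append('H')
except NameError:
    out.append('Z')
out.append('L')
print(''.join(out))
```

Execution trace: 'T' (try body) → 'H' (finally) → 'Z' (outer except NameError) → 'L' (after the try/except). Output: THZL

Answer: THZL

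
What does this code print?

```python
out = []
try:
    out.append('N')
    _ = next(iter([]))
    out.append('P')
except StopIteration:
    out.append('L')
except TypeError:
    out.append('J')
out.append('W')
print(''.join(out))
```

Execution trace: 'N' (try body) → 'L' (except StopIteration) → 'W' (after the try/except). Output: NLW

Answer: NLW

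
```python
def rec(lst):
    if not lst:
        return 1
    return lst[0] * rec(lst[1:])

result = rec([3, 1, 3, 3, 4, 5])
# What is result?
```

Product over [3, 1, 3, 3, 4, 5] = 3 * 1 * 3 * 3 * 4 * 5 = 540

Answer: 540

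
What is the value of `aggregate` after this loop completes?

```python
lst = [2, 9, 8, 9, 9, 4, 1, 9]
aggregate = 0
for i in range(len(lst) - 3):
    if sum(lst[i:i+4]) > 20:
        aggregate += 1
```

Count windows with sum > 20
`aggregate` takes the values: 0 → 1 → 2 → 3 → 4 → 5

Answer: 5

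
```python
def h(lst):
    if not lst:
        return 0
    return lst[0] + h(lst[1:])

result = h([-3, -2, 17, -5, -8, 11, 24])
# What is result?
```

(-3) + (-2) + 17 + (-5) + (-8) + 11 + 24 + 0 = 34

Answer: 34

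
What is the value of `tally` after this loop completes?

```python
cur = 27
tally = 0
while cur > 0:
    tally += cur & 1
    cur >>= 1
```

Count set bits in 27 (binary: 0b11011)
`tally` takes the values: 0 → 1 → 2 → 3 → 4

Answer: 4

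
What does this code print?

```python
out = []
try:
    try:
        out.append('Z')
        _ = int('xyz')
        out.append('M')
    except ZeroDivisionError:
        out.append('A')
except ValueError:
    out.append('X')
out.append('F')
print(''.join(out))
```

Execution trace: 'Z' (inner try body) → 'X' (outer except ValueError) → 'F' (after the try/except). Output: ZXF

Answer: ZXF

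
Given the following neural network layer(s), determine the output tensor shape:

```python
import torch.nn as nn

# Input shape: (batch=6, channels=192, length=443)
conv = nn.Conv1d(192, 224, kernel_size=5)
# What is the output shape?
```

Input: (6, 192, 443) -> Output: (6, 224, 439)

Answer: (6, 224, 439)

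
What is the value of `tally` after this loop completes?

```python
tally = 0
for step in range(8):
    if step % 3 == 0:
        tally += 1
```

Count numbers divisible by 3 in range(8)
`tally` takes the values: 0 → 1 → 2 → 3

Answer: 3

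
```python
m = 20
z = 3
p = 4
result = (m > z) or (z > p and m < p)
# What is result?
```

Trace:
`m = 20` → m = 20
`z = 3` → z = 3
`p = 4` → p = 4
`result = (m > z) or (z > p and m < p)` → result = True
So result = True

Answer: True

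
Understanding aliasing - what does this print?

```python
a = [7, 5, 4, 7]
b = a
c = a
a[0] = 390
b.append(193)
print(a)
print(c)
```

Key concept: multiple aliases.
Step by step:
`a = [7, 5, 4, 7]` → a = [7, 5, 4, 7]
`b = a` → b = [7, 5, 4, 7] (same object as a)
`c = a` → c = [7, 5, 4, 7] (same object as a, b)
`a[0] = 390` → a = [390, 5, 4, 7] (same object as b, c); b = [390, 5, 4, 7] (same object as a, c); c = [390, 5, 4, 7] (same object as a, b)
`b.append(193)` → a = [390, 5, 4, 7, 193] (same object as b, c); b = [390, 5, 4, 7, 193] (same object as a, c); c = [390, 5, 4, 7, 193] (same object as a, b)
`print(a)` → prints [390, 5, 4, 7, 193]
`print(c)` → prints [390, 5, 4, 7, 193]

Answer:
[390, 5, 4, 7, 193]
[390, 5, 4, 7, 193]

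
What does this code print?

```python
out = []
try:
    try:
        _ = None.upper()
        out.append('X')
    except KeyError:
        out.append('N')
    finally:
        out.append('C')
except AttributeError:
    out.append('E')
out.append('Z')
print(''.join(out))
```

Execution trace: 'C' (finally) → 'E' (outer except AttributeError) → 'Z' (after the try/except). Output: CEZ

Answer: CEZ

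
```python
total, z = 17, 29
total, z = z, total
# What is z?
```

Trace:
`total, z = 17, 29` → total = 17; z = 29
`total, z = z, total` → total = 29; z = 17
So z = 17

Answer: 17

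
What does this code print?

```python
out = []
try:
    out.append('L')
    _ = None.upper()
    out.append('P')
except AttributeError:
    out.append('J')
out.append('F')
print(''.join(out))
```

Execution trace: 'L' (try body) → 'J' (except AttributeError) → 'F' (after the try/except). Output: LJF

Answer: LJF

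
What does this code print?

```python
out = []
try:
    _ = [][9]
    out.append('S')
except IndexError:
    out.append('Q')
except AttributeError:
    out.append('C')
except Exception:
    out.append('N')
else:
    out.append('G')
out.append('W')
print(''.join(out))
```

Execution trace: 'Q' (except IndexError) → 'W' (after the try/except). Output: QW

Answer: QW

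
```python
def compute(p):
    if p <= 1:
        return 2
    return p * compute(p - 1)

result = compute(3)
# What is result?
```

compute(3) = 3 * 2 * 2 = 12

Answer: 12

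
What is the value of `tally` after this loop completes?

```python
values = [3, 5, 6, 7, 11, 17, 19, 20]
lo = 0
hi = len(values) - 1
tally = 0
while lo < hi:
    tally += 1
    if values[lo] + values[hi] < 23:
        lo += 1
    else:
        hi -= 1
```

Steps to find pair summing to 23
`tally` takes the values: 0 → 1 → 2 → 3 → 4 → 5 → 6 → 7

Answer: 7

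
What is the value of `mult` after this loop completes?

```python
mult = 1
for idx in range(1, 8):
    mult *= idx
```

7! = 5040
`mult` takes the values: 1 → 2 → 6 → 24 → 120 → 720 → 5040

Answer: 5040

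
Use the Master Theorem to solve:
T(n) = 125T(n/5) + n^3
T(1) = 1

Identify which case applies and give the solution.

a=125, b=5, f(n)=n^3. log_5(125) = 3. Since c=3 = 3, Case 2 applies: T(n) = Θ(n^log_b(a) · log n) = O(n^3 log n).

Answer: O(n^3 log n) - Case 2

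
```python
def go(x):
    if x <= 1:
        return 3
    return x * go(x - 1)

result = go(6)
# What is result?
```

go(6) = 6 * 5 * 4 * 3 * 2 * 3 = 2160

Answer: 2160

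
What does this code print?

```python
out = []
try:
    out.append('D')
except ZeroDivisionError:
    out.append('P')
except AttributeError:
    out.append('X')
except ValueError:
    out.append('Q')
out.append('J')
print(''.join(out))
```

Execution trace: 'D' (try body, no exception) → 'J' (after the try/except). Output: DJ

Answer: DJ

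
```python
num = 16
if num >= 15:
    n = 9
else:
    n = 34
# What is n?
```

Trace:
`num = 16` → num = 16
`if num >= 15: ...` → num >= 15 is True → n = 9
So n = 9

Answer: 9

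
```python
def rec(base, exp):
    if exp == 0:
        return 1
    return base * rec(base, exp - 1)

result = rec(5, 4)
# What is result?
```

rec(5, 4) = 5 * 5 * 5 * 5 = 625

Answer: 625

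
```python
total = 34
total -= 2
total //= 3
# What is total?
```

Trace:
`total = 34` → total = 34
`total -= 2` → total = 32
`total //= 3` → total = 10
So total = 10

Answer: 10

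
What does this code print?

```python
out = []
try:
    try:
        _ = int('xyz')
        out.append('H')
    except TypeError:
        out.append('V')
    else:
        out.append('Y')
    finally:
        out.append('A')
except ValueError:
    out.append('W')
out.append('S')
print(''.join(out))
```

Execution trace: 'A' (finally) → 'W' (outer except ValueError) → 'S' (after the try/except). Output: AWS

Answer: AWS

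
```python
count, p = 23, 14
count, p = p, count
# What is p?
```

Trace:
`count, p = 23, 14` → count = 23; p = 14
`count, p = p, count` → count = 14; p = 23
So p = 23

Answer: 23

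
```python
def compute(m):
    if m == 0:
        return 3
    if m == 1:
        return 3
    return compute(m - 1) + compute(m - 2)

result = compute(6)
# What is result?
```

Build up from base cases: compute(0)=3, compute(1)=3, compute(2)=6, compute(3)=9, compute(4)=15, compute(5)=24, compute(6)=39

Answer: 39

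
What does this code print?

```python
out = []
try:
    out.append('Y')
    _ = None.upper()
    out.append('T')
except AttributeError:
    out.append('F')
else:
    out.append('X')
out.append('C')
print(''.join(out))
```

Execution trace: 'Y' (try body) → 'F' (except AttributeError) → 'C' (after the try/except). Output: YFC

Answer: YFC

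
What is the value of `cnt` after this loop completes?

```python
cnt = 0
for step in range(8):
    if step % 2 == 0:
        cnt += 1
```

Count numbers divisible by 2 in range(8)
`cnt` takes the values: 0 → 1 → 2 → 3 → 4

Answer: 4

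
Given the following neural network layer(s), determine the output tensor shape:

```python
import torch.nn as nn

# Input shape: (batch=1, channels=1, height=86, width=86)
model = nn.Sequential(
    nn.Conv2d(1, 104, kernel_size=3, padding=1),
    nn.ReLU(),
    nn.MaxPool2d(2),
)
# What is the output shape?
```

Input: (1, 1, 86, 86) -> after Conv2d: (1, 104, 86, 86) -> after ReLU: (1, 104, 86, 86) -> Output: (1, 104, 43, 43)

Answer: (1, 104, 43, 43)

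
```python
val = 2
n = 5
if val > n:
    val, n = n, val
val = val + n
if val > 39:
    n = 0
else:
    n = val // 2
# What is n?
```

Trace:
`val = 2` → val = 2
`n = 5` → n = 5
`if val > n: ...` → val > n is False → no variable changes
`val = val + n` → val = 7
`if val > 39: ...` → val > 39 is False, take else branch → n = 3
So n = 3

Answer: 3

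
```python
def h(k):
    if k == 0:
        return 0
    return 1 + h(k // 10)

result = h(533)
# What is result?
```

Count of digits of 533: 3

Answer: 3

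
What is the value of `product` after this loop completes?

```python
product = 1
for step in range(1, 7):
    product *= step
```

6! = 720
`product` takes the values: 1 → 2 → 6 → 24 → 120 → 720

Answer: 720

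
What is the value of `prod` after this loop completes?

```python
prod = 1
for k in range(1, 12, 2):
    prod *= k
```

Product of 1, 3, 5, ... up to 11
`prod` takes the values: 1 → 3 → 15 → 105 → 945 → 10395

Answer: 10395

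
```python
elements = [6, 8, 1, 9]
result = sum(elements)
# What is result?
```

Trace:
`elements = [6, 8, 1, 9]` → elements = [6, 8, 1, 9]
`result = sum(elements)` → result = 24
So result = 24

Answer: 24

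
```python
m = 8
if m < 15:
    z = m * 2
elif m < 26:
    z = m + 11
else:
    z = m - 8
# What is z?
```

Trace:
`m = 8` → m = 8
`if m < 15: ...` → m < 15 is True → z = 16
So z = 16

Answer: 16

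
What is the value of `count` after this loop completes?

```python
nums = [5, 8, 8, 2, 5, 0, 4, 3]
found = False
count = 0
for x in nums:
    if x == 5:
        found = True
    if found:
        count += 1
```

Count elements after first 5 in [5, 8, 8, 2, 5, 0, 4, 3]
`count` takes the values: 0 → 1 → 2 → 3 → 4 → 5 → 6 → 7 → 8

Answer: 8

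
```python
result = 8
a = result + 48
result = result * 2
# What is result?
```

Trace:
`result = 8` → result = 8
`a = result + 48` → a = 56
`result = result * 2` → result = 16
So result = 16

Answer: 16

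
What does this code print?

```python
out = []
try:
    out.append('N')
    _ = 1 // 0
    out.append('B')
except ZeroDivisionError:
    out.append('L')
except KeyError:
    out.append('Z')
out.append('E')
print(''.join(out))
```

Execution trace: 'N' (try body) → 'L' (except ZeroDivisionError) → 'E' (after the try/except). Output: NLE

Answer: NLE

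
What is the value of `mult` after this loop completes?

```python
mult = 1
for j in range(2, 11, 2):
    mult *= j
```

Product of even numbers 2 to 10
`mult` takes the values: 1 → 2 → 8 → 48 → 384 → 3840

Answer: 3840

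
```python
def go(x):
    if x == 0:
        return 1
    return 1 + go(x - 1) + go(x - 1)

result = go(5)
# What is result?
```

go(x) = 1 + 2·go(x-1), go(0)=1. Closed form: (1+1)·2^5 - 1 = 63.

Answer: 63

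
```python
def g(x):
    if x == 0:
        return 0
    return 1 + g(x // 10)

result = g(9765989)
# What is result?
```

Count of digits of 9765989: 7

Answer: 7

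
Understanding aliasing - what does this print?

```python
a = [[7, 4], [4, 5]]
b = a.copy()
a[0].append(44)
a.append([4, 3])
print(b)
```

Key concept: shallow copy with nested lists.
Step by step:
`a = [[7, 4], [4, 5]]` → a = [[7, 4], [4, 5]]
`b = a.copy()` → b = [[7, 4], [4, 5]]
`a[0].append(44)` → a = [[7, 4, 44], [4, 5]]; b = [[7, 4, 44], [4, 5]]
`a.append([4, 3])` → a = [[7, 4, 44], [4, 5], [4, 3]]
`print(b)` → prints [[7, 4, 44], [4, 5]]

Answer: [[7, 4, 44], [4, 5]]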